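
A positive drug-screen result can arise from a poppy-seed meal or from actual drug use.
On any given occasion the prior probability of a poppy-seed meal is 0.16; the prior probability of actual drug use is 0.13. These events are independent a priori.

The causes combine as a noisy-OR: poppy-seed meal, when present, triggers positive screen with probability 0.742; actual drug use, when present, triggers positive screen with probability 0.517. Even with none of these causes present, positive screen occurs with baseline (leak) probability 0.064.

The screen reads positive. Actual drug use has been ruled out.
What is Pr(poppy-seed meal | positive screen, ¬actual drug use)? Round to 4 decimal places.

Under noisy-OR, P(positive screen | causes) = 1 − (1−0.064)·∏(1−qᵢ) over the active causes.
By total probability over both values of poppy-seed meal:
  P(positive screen | ¬actual drug use) = 0.064*0.84 + 0.758512*0.16
        = 0.053760 + 0.121362 = 0.175122
Keeping only the poppy-seed meal-present terms gives 0.121362, so
  P(poppy-seed meal | positive screen, ¬actual drug use) = 0.121362 / 0.175122 ≈ 0.6930

Pr(poppy-seed meal | positive screen, ¬actual drug use) ≈ 0.6930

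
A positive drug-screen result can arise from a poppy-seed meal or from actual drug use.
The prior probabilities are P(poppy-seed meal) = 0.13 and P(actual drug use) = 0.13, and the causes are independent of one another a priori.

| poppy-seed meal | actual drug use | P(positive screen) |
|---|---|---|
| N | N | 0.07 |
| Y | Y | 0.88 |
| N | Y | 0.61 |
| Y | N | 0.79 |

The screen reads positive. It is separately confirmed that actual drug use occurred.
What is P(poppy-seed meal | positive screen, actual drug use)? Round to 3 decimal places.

P(poppy-seed meal | positive screen, actual drug use) ≈ 0.177

Numerator (weight on configurations with poppy-seed meal): 0.88×0.13 = 0.114400
Denominator P(positive screen | actual drug use): 0.61×0.87 + 0.88×0.13 = 0.645100
Posterior = 0.114400 / 0.645100 ≈ 0.177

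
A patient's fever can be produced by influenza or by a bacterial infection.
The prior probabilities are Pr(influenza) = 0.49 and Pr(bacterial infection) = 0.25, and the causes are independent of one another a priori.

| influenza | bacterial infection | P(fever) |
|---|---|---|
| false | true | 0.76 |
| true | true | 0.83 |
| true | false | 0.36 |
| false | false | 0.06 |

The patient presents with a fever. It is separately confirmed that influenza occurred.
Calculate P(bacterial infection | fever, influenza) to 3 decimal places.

For the numerator, keep only bacterial infection=true terms: 0.83×0.25 = 0.207500
Denominator P(fever | influenza): 0.36×0.75 + 0.83×0.25 = 0.477500
Posterior = 0.207500 / 0.477500 ≈ 0.435

P(bacterial infection | fever, influenza) ≈ 0.435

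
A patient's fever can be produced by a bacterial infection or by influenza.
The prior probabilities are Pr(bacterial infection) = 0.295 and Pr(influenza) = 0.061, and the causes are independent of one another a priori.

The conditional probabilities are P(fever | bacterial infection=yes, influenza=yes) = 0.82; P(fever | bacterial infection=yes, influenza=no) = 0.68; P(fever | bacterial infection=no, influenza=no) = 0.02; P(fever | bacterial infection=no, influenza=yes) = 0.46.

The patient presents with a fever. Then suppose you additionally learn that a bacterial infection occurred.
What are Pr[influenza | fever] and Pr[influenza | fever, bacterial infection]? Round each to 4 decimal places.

Pr[influenza | fever] ≈ 0.1463; Pr[influenza | fever, bacterial infection] ≈ 0.0726

P(fever) = 0.02×0.705×0.939 + 0.46×0.705×0.061 + 0.68×0.295×0.939 + 0.82×0.295×0.061 = 0.013240 + 0.019782 + 0.188363 + 0.014756 = 0.236141
The influenza-present share is 0.019782 + 0.014756 = 0.034538.
Hence the posterior is 0.034538/0.236141 ≈ 0.1463.

Now condition on the additional information:
By total probability over both values of influenza:
  P(fever | bacterial infection) = 0.68×0.939 + 0.82×0.061
        = 0.638520 + 0.050020 = 0.688540
The terms with influenza present sum to 0.050020, so
  P(influenza | fever, bacterial infection) = 0.050020 / 0.688540 ≈ 0.0726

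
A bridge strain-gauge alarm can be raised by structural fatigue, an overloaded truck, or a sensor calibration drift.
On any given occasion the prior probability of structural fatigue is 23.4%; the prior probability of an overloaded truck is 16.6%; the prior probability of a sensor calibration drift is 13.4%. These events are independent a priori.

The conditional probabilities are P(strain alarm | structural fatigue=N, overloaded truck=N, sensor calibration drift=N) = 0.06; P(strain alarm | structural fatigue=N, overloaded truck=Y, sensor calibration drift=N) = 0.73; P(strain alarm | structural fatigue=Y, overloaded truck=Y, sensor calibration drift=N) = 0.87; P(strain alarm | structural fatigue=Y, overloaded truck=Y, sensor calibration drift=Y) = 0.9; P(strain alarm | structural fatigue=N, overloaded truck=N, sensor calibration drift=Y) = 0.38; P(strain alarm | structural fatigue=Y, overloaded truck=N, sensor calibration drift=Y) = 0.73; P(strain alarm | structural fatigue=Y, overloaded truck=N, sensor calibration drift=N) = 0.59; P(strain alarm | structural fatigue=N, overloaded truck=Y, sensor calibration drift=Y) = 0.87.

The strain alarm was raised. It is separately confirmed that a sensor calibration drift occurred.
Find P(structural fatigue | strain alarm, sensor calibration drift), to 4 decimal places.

P(structural fatigue | strain alarm, sensor calibration drift) ≈ 0.3343

P(strain alarm | sensor calibration drift) = 0.38*0.766*0.834 + 0.87*0.766*0.166 + 0.73*0.234*0.834 + 0.9*0.234*0.166 = 0.242761 + 0.110626 + 0.142464 + 0.034960 = 0.530811
Restricting to configurations with structural fatigue present: 0.142464 + 0.034960 = 0.177424.
Hence the posterior is 0.177424/0.530811 ≈ 0.3343.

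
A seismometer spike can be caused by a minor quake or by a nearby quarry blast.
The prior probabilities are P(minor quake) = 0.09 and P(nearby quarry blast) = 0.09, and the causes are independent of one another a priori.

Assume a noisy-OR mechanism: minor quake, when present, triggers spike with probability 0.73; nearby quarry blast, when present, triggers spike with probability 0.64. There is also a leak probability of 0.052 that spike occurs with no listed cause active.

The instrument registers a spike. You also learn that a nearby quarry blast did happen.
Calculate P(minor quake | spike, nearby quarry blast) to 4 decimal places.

Under noisy-OR, P(spike | causes) = 1 − (1−0.052)·∏(1−qᵢ) over the active causes.
Enumerate both values of minor quake and weight by the priors:
  P(spike | nearby quarry blast) = 0.65872*0.91 + 0.907854*0.09
        = 0.599435 + 0.081707 = 0.681142
Keeping only the minor quake-present terms gives 0.081707, so
  P(minor quake | spike, nearby quarry blast) = 0.081707 / 0.681142 ≈ 0.1200

P(minor quake | spike, nearby quarry blast) ≈ 0.1200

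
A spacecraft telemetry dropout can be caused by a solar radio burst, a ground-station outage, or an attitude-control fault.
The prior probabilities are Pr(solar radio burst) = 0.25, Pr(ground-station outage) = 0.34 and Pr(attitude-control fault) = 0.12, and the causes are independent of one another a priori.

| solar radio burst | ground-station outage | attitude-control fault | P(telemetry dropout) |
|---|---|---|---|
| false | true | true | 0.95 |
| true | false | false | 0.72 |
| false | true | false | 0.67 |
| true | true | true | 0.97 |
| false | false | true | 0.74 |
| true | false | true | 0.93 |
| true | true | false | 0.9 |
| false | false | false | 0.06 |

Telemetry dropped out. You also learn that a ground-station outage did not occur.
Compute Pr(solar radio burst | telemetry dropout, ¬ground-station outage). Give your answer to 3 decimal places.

Pr(solar radio burst | telemetry dropout, ¬ground-station outage) ≈ 0.637

P(telemetry dropout | ¬ground-station outage) = 0.06*0.75*0.88 + 0.74*0.75*0.12 + 0.72*0.25*0.88 + 0.93*0.25*0.12 = 0.039600 + 0.066600 + 0.158400 + 0.027900 = 0.292500
Of this, 0.186300 comes from 0.158400 + 0.027900 (the solar radio burst=true cases).
So P(solar radio burst | telemetry dropout, ¬ground-station outage) = 0.186300/0.292500 ≈ 0.637.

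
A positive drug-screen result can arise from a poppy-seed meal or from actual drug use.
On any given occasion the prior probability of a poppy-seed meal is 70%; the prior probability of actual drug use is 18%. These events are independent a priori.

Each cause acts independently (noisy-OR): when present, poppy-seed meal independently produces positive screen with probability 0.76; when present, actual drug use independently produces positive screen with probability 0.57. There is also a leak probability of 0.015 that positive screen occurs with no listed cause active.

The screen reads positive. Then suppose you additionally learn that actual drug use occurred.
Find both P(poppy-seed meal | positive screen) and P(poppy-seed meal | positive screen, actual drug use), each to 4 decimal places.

Under noisy-OR, P(positive screen | causes) = 1 − (1−0.015)·∏(1−qᵢ) over the active causes.
Weight on poppy-seed meal=true, given the evidence: 0.438306 + 0.113192 = 0.551498
The normalizing constant is 0.015×0.3×0.82 + 0.57645×0.3×0.18 + 0.7636×0.7×0.82 + 0.898348×0.7×0.18 = 0.586316
Posterior = 0.551498 / 0.586316 ≈ 0.9406

With the extra evidence:
Weight on poppy-seed meal=true, given the evidence: 0.898348·0.7 = 0.628844
The normalizing constant is 0.57645·0.3 + 0.898348·0.7 = 0.801779
Posterior = 0.628844 / 0.801779 ≈ 0.7843

P(poppy-seed meal | positive screen) ≈ 0.9406; P(poppy-seed meal | positive screen, actual drug use) ≈ 0.7843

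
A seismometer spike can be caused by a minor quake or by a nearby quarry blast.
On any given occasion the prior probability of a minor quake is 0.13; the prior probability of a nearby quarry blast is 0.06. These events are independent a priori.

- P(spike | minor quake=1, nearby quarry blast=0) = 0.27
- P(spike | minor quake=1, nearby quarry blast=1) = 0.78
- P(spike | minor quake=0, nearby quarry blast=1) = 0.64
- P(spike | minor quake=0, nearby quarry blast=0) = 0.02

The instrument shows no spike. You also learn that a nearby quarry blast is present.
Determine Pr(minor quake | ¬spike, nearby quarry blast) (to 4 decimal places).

Pr(minor quake | ¬spike, nearby quarry blast) ≈ 0.0837

Weight on minor quake=true, given the evidence: 0.22*0.13 = 0.028600
Normalizer over all consistent configurations: 0.36*0.87 + 0.22*0.13 = 0.341800
Posterior = 0.028600 / 0.341800 ≈ 0.0837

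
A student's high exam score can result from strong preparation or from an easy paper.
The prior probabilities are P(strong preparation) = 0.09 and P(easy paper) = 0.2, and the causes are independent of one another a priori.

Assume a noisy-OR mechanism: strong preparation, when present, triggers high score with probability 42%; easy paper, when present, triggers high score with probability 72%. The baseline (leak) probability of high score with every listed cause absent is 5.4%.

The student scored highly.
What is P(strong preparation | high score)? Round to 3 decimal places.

P(strong preparation | high score) ≈ 0.216

Under noisy-OR, P(high score | causes) = 1 − (1−0.054)·∏(1−qᵢ) over the active causes.
For the numerator, keep only strong preparation=true terms: 0.032495 + 0.015235 = 0.047730
Normalizer over all consistent configurations: 0.054×0.91×0.8 + 0.73512×0.91×0.2 + 0.45132×0.09×0.8 + 0.84637×0.09×0.2 = 0.220834
P(strong preparation | high score) = 0.047730/0.220834 ≈ 0.216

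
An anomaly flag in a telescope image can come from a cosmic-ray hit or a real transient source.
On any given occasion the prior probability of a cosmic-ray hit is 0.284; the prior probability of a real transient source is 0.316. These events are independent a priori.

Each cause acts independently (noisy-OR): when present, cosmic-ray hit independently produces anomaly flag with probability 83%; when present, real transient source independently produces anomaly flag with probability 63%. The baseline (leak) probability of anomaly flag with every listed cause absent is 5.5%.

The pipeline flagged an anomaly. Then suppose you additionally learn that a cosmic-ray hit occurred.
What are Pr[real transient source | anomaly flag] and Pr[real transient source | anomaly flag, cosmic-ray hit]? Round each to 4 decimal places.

Under noisy-OR, P(anomaly flag | causes) = 1 − (1−0.055)·∏(1−qᵢ) over the active causes.
P(anomaly flag) = 0.055*0.716*0.684 + 0.65035*0.716*0.316 + 0.83935*0.284*0.684 + 0.940559*0.284*0.316 = 0.026936 + 0.147146 + 0.163049 + 0.084410 = 0.421541
Of this, 0.231556 comes from 0.147146 + 0.084410 (the real transient source=true cases).
Hence the posterior is 0.231556/0.421541 ≈ 0.5493.

With the extra evidence:
Weight on real transient source=true, given the evidence: 0.940559*0.316 = 0.297217
Denominator P(anomaly flag | cosmic-ray hit): 0.83935*0.684 + 0.940559*0.316 = 0.871332
Posterior = 0.297217 / 0.871332 ≈ 0.3411

Pr[real transient source | anomaly flag] ≈ 0.5493; Pr[real transient source | anomaly flag, cosmic-ray hit] ≈ 0.3411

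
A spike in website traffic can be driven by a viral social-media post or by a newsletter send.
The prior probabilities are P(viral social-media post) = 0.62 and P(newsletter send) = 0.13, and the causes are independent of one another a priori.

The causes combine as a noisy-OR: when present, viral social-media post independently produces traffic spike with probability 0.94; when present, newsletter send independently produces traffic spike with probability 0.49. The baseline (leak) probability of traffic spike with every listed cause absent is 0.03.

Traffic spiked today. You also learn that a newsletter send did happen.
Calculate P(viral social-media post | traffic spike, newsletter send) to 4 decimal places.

P(viral social-media post | traffic spike, newsletter send) ≈ 0.7581

Under noisy-OR, P(traffic spike | causes) = 1 − (1−0.03)·∏(1−qᵢ) over the active causes.
Enumerate both values of viral social-media post and weight by the priors:
  P(traffic spike | newsletter send) = 0.5053*0.38 + 0.970318*0.62
        = 0.192014 + 0.601597 = 0.793611
Configurations with viral social-media post contribute 0.601597, so
  P(viral social-media post | traffic spike, newsletter send) = 0.601597 / 0.793611 ≈ 0.7581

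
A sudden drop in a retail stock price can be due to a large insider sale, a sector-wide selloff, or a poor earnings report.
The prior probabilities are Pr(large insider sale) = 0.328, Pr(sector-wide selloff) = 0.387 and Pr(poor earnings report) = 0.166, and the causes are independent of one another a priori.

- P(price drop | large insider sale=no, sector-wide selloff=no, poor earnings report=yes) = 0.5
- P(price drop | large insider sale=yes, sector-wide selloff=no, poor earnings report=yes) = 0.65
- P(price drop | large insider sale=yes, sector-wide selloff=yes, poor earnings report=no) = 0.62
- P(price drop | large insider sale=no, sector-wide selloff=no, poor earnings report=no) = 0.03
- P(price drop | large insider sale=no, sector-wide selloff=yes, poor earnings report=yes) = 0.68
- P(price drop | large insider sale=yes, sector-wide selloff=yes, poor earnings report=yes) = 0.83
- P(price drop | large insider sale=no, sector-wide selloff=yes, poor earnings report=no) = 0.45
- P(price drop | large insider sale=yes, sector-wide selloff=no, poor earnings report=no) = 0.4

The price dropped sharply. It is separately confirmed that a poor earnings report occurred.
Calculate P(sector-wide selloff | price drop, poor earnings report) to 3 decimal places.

P(sector-wide selloff | price drop, poor earnings report) ≈ 0.456

P(price drop | poor earnings report) = 0.5×0.672×0.613 + 0.68×0.672×0.387 + 0.65×0.328×0.613 + 0.83×0.328×0.387 = 0.205968 + 0.176844 + 0.130692 + 0.105357 = 0.618861
Of this, 0.282201 comes from 0.176844 + 0.105357 (the sector-wide selloff=true cases).
Hence the posterior is 0.282201/0.618861 ≈ 0.456.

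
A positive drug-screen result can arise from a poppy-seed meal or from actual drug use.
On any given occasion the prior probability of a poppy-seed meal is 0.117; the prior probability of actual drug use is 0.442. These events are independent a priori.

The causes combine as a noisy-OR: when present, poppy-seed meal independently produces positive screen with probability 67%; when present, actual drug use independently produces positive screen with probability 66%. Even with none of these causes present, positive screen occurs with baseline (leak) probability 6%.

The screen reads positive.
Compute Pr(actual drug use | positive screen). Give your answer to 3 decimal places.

Pr(actual drug use | positive screen) ≈ 0.807

Under noisy-OR, P(positive screen | causes) = 1 − (1−0.06)·∏(1−qᵢ) over the active causes.
Weight on actual drug use=true, given the evidence: 0.265551 + 0.046260 = 0.311811
Denominator P(positive screen): 0.06*0.883*0.558 + 0.6804*0.883*0.442 + 0.6898*0.117*0.558 + 0.894532*0.117*0.442 = 0.386408
Posterior = 0.311811 / 0.386408 ≈ 0.807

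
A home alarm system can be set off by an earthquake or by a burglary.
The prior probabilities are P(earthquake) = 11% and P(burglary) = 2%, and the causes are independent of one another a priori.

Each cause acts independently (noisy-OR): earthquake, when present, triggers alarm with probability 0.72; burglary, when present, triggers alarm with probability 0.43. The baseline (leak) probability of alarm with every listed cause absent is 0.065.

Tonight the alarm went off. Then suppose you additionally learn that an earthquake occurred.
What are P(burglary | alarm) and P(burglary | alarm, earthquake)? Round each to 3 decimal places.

P(burglary | alarm) ≈ 0.070; P(burglary | alarm, earthquake) ≈ 0.023

Under noisy-OR, P(alarm | causes) = 1 − (1−0.065)·∏(1−qᵢ) over the active causes.
Weight on burglary=true, given the evidence: 0.008313 + 0.001872 = 0.010185
Denominator P(alarm): 0.065*0.89*0.98 + 0.46705*0.89*0.02 + 0.7382*0.11*0.98 + 0.850774*0.11*0.02 = 0.146456
Posterior = 0.010185 / 0.146456 ≈ 0.070

Now condition on the additional information:
For the numerator, keep only burglary=true terms: 0.850774×0.02 = 0.017015
Denominator P(alarm | earthquake): 0.7382×0.98 + 0.850774×0.02 = 0.740451
Posterior = 0.017015 / 0.740451 ≈ 0.023
This is intercausal reasoning (explaining away): once earthquake accounts for the alarm, burglary becomes less likely.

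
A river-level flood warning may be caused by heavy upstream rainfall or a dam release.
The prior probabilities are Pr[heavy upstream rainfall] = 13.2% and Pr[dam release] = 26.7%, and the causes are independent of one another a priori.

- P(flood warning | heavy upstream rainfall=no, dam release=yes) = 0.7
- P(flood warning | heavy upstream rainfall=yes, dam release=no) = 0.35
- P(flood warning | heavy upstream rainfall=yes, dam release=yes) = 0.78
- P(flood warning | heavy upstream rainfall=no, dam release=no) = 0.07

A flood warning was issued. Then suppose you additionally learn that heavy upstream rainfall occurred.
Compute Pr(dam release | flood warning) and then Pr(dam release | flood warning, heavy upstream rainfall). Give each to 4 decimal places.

Pr(dam release | flood warning) ≈ 0.7076; Pr(dam release | flood warning, heavy upstream rainfall) ≈ 0.4481

Numerator (weight on configurations with dam release): 0.162229 + 0.027490 = 0.189719
Normalizer over all consistent configurations: 0.07*0.868*0.733 + 0.7*0.868*0.267 + 0.35*0.132*0.733 + 0.78*0.132*0.267 = 0.268121
P(dam release | flood warning) = 0.189719/0.268121 ≈ 0.7076

Now also conditioning on heavy upstream rainfall=true:
P(flood warning | heavy upstream rainfall) = 0.35×0.733 + 0.78×0.267 = 0.256550 + 0.208260 = 0.464810
Restricting to configurations with dam release present: 0.78×0.267 = 0.208260.
P(dam release | flood warning, heavy upstream rainfall) = 0.208260 / 0.464810 ≈ 0.4481
This is intercausal reasoning (explaining away): once heavy upstream rainfall accounts for the flood warning, dam release becomes less likely.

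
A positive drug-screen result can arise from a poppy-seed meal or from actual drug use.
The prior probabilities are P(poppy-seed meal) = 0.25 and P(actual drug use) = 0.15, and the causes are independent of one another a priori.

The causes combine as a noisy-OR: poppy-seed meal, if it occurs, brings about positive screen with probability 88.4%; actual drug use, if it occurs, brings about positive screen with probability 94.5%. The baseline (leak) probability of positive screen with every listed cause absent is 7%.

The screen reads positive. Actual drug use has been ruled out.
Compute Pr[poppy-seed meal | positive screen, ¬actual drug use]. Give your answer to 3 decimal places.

Under noisy-OR, P(positive screen | causes) = 1 − (1−0.07)·∏(1−qᵢ) over the active causes.
Weight on poppy-seed meal=true, given the evidence: 0.89212*0.25 = 0.223030
Denominator P(positive screen | ¬actual drug use): 0.07*0.75 + 0.89212*0.25 = 0.275530
Posterior = 0.223030 / 0.275530 ≈ 0.809

Pr[poppy-seed meal | positive screen, ¬actual drug use] ≈ 0.809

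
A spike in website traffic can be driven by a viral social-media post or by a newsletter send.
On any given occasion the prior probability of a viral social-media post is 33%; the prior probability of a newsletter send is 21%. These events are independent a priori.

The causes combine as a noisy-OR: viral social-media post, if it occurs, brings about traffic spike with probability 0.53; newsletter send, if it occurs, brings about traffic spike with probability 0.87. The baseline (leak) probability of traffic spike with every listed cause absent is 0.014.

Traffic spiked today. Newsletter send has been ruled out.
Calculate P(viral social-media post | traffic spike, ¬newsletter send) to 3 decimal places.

P(viral social-media post | traffic spike, ¬newsletter send) ≈ 0.950

Under noisy-OR, P(traffic spike | causes) = 1 − (1−0.014)·∏(1−qᵢ) over the active causes.
Numerator (weight on configurations with viral social-media post): 0.53658*0.33 = 0.177071
Denominator P(traffic spike | ¬newsletter send): 0.014*0.67 + 0.53658*0.33 = 0.186451
Posterior = 0.177071 / 0.186451 ≈ 0.950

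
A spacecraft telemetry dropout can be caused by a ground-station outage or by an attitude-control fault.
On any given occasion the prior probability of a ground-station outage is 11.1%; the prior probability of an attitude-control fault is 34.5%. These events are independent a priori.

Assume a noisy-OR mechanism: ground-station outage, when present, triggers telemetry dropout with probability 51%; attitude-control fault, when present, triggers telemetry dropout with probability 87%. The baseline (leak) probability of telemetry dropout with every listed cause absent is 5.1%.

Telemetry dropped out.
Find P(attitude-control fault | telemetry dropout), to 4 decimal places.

Under noisy-OR, P(telemetry dropout | causes) = 1 − (1−0.051)·∏(1−qᵢ) over the active causes.
P(telemetry dropout) = 0.051×0.889×0.655 + 0.87663×0.889×0.345 + 0.53499×0.111×0.655 + 0.939549×0.111×0.345 = 0.029697 + 0.268867 + 0.038896 + 0.035980 = 0.373440
The attitude-control fault-present share is 0.268867 + 0.035980 = 0.304847.
Hence the posterior is 0.304847/0.373440 ≈ 0.8163.

P(attitude-control fault | telemetry dropout) ≈ 0.8163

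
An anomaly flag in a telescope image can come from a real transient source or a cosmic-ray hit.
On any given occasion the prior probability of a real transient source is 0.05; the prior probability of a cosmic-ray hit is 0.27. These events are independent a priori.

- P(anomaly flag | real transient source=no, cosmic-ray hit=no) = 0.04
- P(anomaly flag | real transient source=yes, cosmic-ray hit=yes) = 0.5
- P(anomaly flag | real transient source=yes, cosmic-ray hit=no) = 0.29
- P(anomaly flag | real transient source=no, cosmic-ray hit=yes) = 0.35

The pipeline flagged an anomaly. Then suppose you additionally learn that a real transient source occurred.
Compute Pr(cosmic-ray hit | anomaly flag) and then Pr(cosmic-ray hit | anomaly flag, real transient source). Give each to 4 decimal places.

P(anomaly flag) = 0.04*0.95*0.73 + 0.35*0.95*0.27 + 0.29*0.05*0.73 + 0.5*0.05*0.27 = 0.027740 + 0.089775 + 0.010585 + 0.006750 = 0.134850
Of this, 0.096525 comes from 0.089775 + 0.006750 (the cosmic-ray hit=true cases).
P(cosmic-ray hit | anomaly flag) = 0.096525 / 0.134850 ≈ 0.7158

Now also conditioning on real transient source=true:
Sum P(anomaly flag|·) weighted by the priors over both values of cosmic-ray hit:
  P(anomaly flag | real transient source) = 0.29×0.73 + 0.5×0.27
        = 0.211700 + 0.135000 = 0.346700
Keeping only the cosmic-ray hit-present terms gives 0.135000, so
  P(cosmic-ray hit | anomaly flag, real transient source) = 0.135000 / 0.346700 ≈ 0.3894
The drop from 0.7158 to 0.3894 is the explaining-away (discounting) effect.

Pr(cosmic-ray hit | anomaly flag) ≈ 0.7158; Pr(cosmic-ray hit | anomaly flag, real transient source) ≈ 0.3894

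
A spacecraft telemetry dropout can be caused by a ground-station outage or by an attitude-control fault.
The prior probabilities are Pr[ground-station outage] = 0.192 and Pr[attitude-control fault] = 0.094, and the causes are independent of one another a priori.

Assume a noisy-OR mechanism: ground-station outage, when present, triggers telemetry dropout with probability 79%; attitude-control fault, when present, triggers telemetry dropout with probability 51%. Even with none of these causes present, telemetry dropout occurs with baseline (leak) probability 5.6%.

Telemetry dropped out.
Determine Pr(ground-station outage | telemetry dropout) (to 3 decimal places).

Pr(ground-station outage | telemetry dropout) ≈ 0.656

Under noisy-OR, P(telemetry dropout | causes) = 1 − (1−0.056)·∏(1−qᵢ) over the active causes.
Numerator (weight on configurations with ground-station outage): 0.139468 + 0.016295 = 0.155763
Normalizer over all consistent configurations: 0.056×0.808×0.906 + 0.53744×0.808×0.094 + 0.80176×0.192×0.906 + 0.902862×0.192×0.094 = 0.237578
Posterior = 0.155763 / 0.237578 ≈ 0.656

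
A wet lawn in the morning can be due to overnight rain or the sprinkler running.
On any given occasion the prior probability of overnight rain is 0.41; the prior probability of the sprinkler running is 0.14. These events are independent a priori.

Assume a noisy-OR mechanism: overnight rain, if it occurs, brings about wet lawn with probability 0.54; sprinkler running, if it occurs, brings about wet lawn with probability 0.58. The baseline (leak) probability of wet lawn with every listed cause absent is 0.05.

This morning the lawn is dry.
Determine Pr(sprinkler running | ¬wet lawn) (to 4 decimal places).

Pr(sprinkler running | ¬wet lawn) ≈ 0.0640

Under noisy-OR, P(wet lawn | causes) = 1 − (1−0.05)·∏(1−qᵢ) over the active causes.
Numerator (weight on configurations with sprinkler running): 0.032957 + 0.010535 = 0.043492
Denominator P(¬wet lawn): 0.95×0.59×0.86 + 0.399×0.59×0.14 + 0.437×0.41×0.86 + 0.18354×0.41×0.14 = 0.679608
Posterior = 0.043492 / 0.679608 ≈ 0.0640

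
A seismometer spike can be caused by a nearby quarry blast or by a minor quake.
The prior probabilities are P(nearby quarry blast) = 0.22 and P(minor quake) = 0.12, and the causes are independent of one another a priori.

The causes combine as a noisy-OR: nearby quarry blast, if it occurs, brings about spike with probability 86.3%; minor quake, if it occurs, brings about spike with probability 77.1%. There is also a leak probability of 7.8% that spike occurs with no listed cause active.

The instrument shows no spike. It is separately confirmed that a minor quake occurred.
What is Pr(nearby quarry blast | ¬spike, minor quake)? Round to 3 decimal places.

Under noisy-OR, P(spike | causes) = 1 − (1−0.078)·∏(1−qᵢ) over the active causes.
By total probability over both values of nearby quarry blast:
  P(¬spike | minor quake) = 0.211138×0.78 + 0.028926×0.22
        = 0.164688 + 0.006364 = 0.171052
The terms with nearby quarry blast present sum to 0.006364, so
  P(nearby quarry blast | ¬spike, minor quake) = 0.006364 / 0.171052 ≈ 0.037

Pr(nearby quarry blast | ¬spike, minor quake) ≈ 0.037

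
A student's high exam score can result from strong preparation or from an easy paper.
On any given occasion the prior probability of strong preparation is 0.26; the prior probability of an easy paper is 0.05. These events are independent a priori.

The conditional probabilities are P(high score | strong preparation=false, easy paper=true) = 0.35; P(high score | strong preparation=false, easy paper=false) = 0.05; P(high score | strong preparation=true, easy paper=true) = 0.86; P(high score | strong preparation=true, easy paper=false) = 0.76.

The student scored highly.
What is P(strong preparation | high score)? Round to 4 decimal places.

For the numerator, keep only strong preparation=true terms: 0.187720 + 0.011180 = 0.198900
Denominator P(high score): 0.05·0.74·0.95 + 0.35·0.74·0.05 + 0.76·0.26·0.95 + 0.86·0.26·0.05 = 0.247000
Posterior = 0.198900 / 0.247000 ≈ 0.8053

P(strong preparation | high score) ≈ 0.8053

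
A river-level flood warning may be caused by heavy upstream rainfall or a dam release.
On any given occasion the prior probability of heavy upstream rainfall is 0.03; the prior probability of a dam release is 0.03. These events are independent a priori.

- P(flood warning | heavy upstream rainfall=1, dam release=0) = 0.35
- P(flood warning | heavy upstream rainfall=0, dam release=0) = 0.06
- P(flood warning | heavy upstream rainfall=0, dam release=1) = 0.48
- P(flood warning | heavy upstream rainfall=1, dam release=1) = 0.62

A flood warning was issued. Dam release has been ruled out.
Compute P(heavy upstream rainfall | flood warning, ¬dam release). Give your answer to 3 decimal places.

P(heavy upstream rainfall | flood warning, ¬dam release) ≈ 0.153

By total probability over both values of heavy upstream rainfall:
  P(flood warning | ¬dam release) = 0.06×0.97 + 0.35×0.03
        = 0.058200 + 0.010500 = 0.068700
Keeping only the heavy upstream rainfall-present terms gives 0.010500, so
  P(heavy upstream rainfall | flood warning, ¬dam release) = 0.010500 / 0.068700 ≈ 0.153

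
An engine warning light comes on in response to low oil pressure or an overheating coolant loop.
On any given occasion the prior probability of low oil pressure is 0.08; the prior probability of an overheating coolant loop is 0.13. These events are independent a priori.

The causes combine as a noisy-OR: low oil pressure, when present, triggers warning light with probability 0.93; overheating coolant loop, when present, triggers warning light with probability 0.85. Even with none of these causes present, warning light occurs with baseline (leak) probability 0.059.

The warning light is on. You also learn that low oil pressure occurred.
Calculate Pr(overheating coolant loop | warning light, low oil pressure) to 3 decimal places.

Pr(overheating coolant loop | warning light, low oil pressure) ≈ 0.137

Under noisy-OR, P(warning light | causes) = 1 − (1−0.059)·∏(1−qᵢ) over the active causes.
Sum P(warning light|·) weighted by the priors over both values of overheating coolant loop:
  P(warning light | low oil pressure) = 0.93413×0.87 + 0.99012×0.13
        = 0.812693 + 0.128716 = 0.941409
Keeping only the overheating coolant loop-present terms gives 0.128716, so
  P(overheating coolant loop | warning light, low oil pressure) = 0.128716 / 0.941409 ≈ 0.137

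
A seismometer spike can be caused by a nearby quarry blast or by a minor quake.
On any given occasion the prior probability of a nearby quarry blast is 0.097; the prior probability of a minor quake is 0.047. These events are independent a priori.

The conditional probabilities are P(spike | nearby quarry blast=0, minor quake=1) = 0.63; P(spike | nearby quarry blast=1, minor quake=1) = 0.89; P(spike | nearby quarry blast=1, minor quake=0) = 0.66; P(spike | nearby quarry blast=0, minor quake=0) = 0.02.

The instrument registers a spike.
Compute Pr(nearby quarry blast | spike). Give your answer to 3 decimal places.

Pr(nearby quarry blast | spike) ≈ 0.597

Weight on nearby quarry blast=true, given the evidence: 0.061011 + 0.004058 = 0.065069
Normalizer over all consistent configurations: 0.02·0.903·0.953 + 0.63·0.903·0.047 + 0.66·0.097·0.953 + 0.89·0.097·0.047 = 0.109018
Posterior = 0.065069 / 0.109018 ≈ 0.597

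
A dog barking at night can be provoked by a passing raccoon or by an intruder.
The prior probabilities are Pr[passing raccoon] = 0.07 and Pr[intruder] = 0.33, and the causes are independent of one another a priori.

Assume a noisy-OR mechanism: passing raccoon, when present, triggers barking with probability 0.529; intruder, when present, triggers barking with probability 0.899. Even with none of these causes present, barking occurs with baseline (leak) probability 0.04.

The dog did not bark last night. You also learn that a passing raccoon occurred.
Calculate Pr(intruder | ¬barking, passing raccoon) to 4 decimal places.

Pr(intruder | ¬barking, passing raccoon) ≈ 0.0474

Under noisy-OR, P(barking | causes) = 1 − (1−0.04)·∏(1−qᵢ) over the active causes.
For the numerator, keep only intruder=true terms: 0.045668*0.33 = 0.015070
Normalizer over all consistent configurations: 0.45216*0.67 + 0.045668*0.33 = 0.318017
P(intruder | ¬barking, passing raccoon) = 0.015070/0.318017 ≈ 0.0474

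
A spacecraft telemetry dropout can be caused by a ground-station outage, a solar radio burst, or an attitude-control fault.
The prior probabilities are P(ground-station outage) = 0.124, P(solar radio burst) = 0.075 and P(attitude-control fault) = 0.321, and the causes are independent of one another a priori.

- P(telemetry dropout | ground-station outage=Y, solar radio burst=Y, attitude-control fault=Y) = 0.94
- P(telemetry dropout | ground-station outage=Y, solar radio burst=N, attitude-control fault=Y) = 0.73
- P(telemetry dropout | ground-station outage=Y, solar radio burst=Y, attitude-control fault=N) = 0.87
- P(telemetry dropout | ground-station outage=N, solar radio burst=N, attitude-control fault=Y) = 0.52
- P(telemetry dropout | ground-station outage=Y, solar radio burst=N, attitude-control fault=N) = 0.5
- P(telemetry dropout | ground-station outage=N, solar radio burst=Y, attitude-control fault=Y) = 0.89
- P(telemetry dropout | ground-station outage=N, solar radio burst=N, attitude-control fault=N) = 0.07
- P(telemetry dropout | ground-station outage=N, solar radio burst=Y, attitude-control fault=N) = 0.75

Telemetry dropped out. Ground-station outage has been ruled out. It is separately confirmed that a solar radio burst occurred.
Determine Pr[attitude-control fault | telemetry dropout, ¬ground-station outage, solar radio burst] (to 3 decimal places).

Pr[attitude-control fault | telemetry dropout, ¬ground-station outage, solar radio burst] ≈ 0.359

Numerator (weight on configurations with attitude-control fault): 0.89*0.321 = 0.285690
Normalizer over all consistent configurations: 0.75*0.679 + 0.89*0.321 = 0.794940
P(attitude-control fault | telemetry dropout, ¬ground-station outage, solar radio burst) = 0.285690/0.794940 ≈ 0.359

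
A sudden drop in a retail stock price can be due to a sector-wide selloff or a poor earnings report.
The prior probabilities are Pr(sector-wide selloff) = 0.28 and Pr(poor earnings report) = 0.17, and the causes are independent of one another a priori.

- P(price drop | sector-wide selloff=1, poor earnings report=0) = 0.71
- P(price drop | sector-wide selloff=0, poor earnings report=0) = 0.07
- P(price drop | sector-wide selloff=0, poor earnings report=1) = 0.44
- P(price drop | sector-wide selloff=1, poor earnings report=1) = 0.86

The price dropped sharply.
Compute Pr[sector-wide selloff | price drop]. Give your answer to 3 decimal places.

Numerator (weight on configurations with sector-wide selloff): 0.165004 + 0.040936 = 0.205940
The normalizing constant is 0.07*0.72*0.83 + 0.44*0.72*0.17 + 0.71*0.28*0.83 + 0.86*0.28*0.17 = 0.301628
Posterior = 0.205940 / 0.301628 ≈ 0.683

Pr[sector-wide selloff | price drop] ≈ 0.683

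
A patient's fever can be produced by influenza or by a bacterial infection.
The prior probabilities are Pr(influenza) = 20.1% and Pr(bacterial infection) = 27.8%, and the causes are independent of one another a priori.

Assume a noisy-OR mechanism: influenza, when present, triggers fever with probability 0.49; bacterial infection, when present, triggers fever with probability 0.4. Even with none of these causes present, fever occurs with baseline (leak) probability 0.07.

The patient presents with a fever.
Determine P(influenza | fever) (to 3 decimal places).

Under noisy-OR, P(fever | causes) = 1 − (1−0.07)·∏(1−qᵢ) over the active causes.
P(fever) = 0.07×0.799×0.722 + 0.442×0.799×0.278 + 0.5257×0.201×0.722 + 0.71542×0.201×0.278 = 0.040381 + 0.098178 + 0.076291 + 0.039976 = 0.254826
Restricting to configurations with influenza present: 0.076291 + 0.039976 = 0.116267.
P(influenza | fever) = 0.116267 / 0.254826 ≈ 0.456

P(influenza | fever) ≈ 0.456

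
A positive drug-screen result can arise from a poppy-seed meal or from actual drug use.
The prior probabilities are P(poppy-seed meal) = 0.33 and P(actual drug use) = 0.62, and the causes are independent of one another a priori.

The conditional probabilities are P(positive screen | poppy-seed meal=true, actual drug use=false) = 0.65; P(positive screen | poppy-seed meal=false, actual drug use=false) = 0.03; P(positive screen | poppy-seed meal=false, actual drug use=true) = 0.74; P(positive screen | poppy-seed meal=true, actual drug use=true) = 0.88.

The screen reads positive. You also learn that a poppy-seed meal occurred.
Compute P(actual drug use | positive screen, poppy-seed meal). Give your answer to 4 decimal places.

Numerator (weight on configurations with actual drug use): 0.88·0.62 = 0.545600
Denominator P(positive screen | poppy-seed meal): 0.65·0.38 + 0.88·0.62 = 0.792600
Posterior = 0.545600 / 0.792600 ≈ 0.6884

P(actual drug use | positive screen, poppy-seed meal) ≈ 0.6884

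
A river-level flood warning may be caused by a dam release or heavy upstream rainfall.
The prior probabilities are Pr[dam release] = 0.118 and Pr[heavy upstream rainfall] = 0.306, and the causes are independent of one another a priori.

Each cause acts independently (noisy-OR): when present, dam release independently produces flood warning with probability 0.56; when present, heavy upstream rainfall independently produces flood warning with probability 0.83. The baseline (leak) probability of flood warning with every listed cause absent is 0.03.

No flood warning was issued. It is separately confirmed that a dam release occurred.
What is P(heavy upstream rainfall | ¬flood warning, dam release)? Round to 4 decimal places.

Under noisy-OR, P(flood warning | causes) = 1 − (1−0.03)·∏(1−qᵢ) over the active causes.
Numerator (weight on configurations with heavy upstream rainfall): 0.072556×0.306 = 0.022202
Denominator P(¬flood warning | dam release): 0.4268×0.694 + 0.072556×0.306 = 0.318401
Posterior = 0.022202 / 0.318401 ≈ 0.0697

P(heavy upstream rainfall | ¬flood warning, dam release) ≈ 0.0697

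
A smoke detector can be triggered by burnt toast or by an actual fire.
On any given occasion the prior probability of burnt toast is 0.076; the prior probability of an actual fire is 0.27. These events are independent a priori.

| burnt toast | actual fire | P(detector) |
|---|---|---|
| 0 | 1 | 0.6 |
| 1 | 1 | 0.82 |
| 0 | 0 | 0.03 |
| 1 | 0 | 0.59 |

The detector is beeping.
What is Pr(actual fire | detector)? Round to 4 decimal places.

Pr(actual fire | detector) ≈ 0.7587

P(detector) = 0.03·0.924·0.73 + 0.6·0.924·0.27 + 0.59·0.076·0.73 + 0.82·0.076·0.27 = 0.020236 + 0.149688 + 0.032733 + 0.016826 = 0.219483
Restricting to configurations with actual fire present: 0.149688 + 0.016826 = 0.166514.
Hence the posterior is 0.166514/0.219483 ≈ 0.7587.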